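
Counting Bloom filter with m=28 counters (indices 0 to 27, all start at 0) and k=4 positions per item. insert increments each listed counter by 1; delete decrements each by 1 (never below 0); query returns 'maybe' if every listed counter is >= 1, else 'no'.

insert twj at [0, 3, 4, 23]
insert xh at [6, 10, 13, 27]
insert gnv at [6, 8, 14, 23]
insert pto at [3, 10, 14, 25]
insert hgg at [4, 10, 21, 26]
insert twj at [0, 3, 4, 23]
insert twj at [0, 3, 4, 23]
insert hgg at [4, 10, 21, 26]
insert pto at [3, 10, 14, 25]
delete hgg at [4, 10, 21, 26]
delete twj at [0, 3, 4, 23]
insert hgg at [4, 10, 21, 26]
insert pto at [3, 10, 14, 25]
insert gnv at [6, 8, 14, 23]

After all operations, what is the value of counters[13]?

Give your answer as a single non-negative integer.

Answer: 1

Derivation:
Step 1: insert twj at [0, 3, 4, 23] -> counters=[1,0,0,1,1,0,0,0,0,0,0,0,0,0,0,0,0,0,0,0,0,0,0,1,0,0,0,0]
Step 2: insert xh at [6, 10, 13, 27] -> counters=[1,0,0,1,1,0,1,0,0,0,1,0,0,1,0,0,0,0,0,0,0,0,0,1,0,0,0,1]
Step 3: insert gnv at [6, 8, 14, 23] -> counters=[1,0,0,1,1,0,2,0,1,0,1,0,0,1,1,0,0,0,0,0,0,0,0,2,0,0,0,1]
Step 4: insert pto at [3, 10, 14, 25] -> counters=[1,0,0,2,1,0,2,0,1,0,2,0,0,1,2,0,0,0,0,0,0,0,0,2,0,1,0,1]
Step 5: insert hgg at [4, 10, 21, 26] -> counters=[1,0,0,2,2,0,2,0,1,0,3,0,0,1,2,0,0,0,0,0,0,1,0,2,0,1,1,1]
Step 6: insert twj at [0, 3, 4, 23] -> counters=[2,0,0,3,3,0,2,0,1,0,3,0,0,1,2,0,0,0,0,0,0,1,0,3,0,1,1,1]
Step 7: insert twj at [0, 3, 4, 23] -> counters=[3,0,0,4,4,0,2,0,1,0,3,0,0,1,2,0,0,0,0,0,0,1,0,4,0,1,1,1]
Step 8: insert hgg at [4, 10, 21, 26] -> counters=[3,0,0,4,5,0,2,0,1,0,4,0,0,1,2,0,0,0,0,0,0,2,0,4,0,1,2,1]
Step 9: insert pto at [3, 10, 14, 25] -> counters=[3,0,0,5,5,0,2,0,1,0,5,0,0,1,3,0,0,0,0,0,0,2,0,4,0,2,2,1]
Step 10: delete hgg at [4, 10, 21, 26] -> counters=[3,0,0,5,4,0,2,0,1,0,4,0,0,1,3,0,0,0,0,0,0,1,0,4,0,2,1,1]
Step 11: delete twj at [0, 3, 4, 23] -> counters=[2,0,0,4,3,0,2,0,1,0,4,0,0,1,3,0,0,0,0,0,0,1,0,3,0,2,1,1]
Step 12: insert hgg at [4, 10, 21, 26] -> counters=[2,0,0,4,4,0,2,0,1,0,5,0,0,1,3,0,0,0,0,0,0,2,0,3,0,2,2,1]
Step 13: insert pto at [3, 10, 14, 25] -> counters=[2,0,0,5,4,0,2,0,1,0,6,0,0,1,4,0,0,0,0,0,0,2,0,3,0,3,2,1]
Step 14: insert gnv at [6, 8, 14, 23] -> counters=[2,0,0,5,4,0,3,0,2,0,6,0,0,1,5,0,0,0,0,0,0,2,0,4,0,3,2,1]
Final counters=[2,0,0,5,4,0,3,0,2,0,6,0,0,1,5,0,0,0,0,0,0,2,0,4,0,3,2,1] -> counters[13]=1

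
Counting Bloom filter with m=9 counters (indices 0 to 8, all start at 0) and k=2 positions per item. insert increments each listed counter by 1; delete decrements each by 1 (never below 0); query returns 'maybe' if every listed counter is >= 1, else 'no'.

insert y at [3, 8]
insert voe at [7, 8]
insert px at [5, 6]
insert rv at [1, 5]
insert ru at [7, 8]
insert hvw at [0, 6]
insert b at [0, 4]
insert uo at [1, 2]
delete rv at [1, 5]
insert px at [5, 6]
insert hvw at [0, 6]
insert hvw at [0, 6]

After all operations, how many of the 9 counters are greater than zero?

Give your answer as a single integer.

Step 1: insert y at [3, 8] -> counters=[0,0,0,1,0,0,0,0,1]
Step 2: insert voe at [7, 8] -> counters=[0,0,0,1,0,0,0,1,2]
Step 3: insert px at [5, 6] -> counters=[0,0,0,1,0,1,1,1,2]
Step 4: insert rv at [1, 5] -> counters=[0,1,0,1,0,2,1,1,2]
Step 5: insert ru at [7, 8] -> counters=[0,1,0,1,0,2,1,2,3]
Step 6: insert hvw at [0, 6] -> counters=[1,1,0,1,0,2,2,2,3]
Step 7: insert b at [0, 4] -> counters=[2,1,0,1,1,2,2,2,3]
Step 8: insert uo at [1, 2] -> counters=[2,2,1,1,1,2,2,2,3]
Step 9: delete rv at [1, 5] -> counters=[2,1,1,1,1,1,2,2,3]
Step 10: insert px at [5, 6] -> counters=[2,1,1,1,1,2,3,2,3]
Step 11: insert hvw at [0, 6] -> counters=[3,1,1,1,1,2,4,2,3]
Step 12: insert hvw at [0, 6] -> counters=[4,1,1,1,1,2,5,2,3]
Final counters=[4,1,1,1,1,2,5,2,3] -> 9 nonzero

Answer: 9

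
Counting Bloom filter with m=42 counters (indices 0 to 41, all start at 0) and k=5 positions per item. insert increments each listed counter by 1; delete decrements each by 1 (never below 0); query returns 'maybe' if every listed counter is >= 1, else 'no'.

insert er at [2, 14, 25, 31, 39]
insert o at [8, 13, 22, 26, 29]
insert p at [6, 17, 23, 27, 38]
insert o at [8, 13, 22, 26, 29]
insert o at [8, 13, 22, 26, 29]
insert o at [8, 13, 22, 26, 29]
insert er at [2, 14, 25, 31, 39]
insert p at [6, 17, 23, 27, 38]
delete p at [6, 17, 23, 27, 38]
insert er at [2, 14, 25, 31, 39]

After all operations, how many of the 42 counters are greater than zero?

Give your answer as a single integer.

Answer: 15

Derivation:
Step 1: insert er at [2, 14, 25, 31, 39] -> counters=[0,0,1,0,0,0,0,0,0,0,0,0,0,0,1,0,0,0,0,0,0,0,0,0,0,1,0,0,0,0,0,1,0,0,0,0,0,0,0,1,0,0]
Step 2: insert o at [8, 13, 22, 26, 29] -> counters=[0,0,1,0,0,0,0,0,1,0,0,0,0,1,1,0,0,0,0,0,0,0,1,0,0,1,1,0,0,1,0,1,0,0,0,0,0,0,0,1,0,0]
Step 3: insert p at [6, 17, 23, 27, 38] -> counters=[0,0,1,0,0,0,1,0,1,0,0,0,0,1,1,0,0,1,0,0,0,0,1,1,0,1,1,1,0,1,0,1,0,0,0,0,0,0,1,1,0,0]
Step 4: insert o at [8, 13, 22, 26, 29] -> counters=[0,0,1,0,0,0,1,0,2,0,0,0,0,2,1,0,0,1,0,0,0,0,2,1,0,1,2,1,0,2,0,1,0,0,0,0,0,0,1,1,0,0]
Step 5: insert o at [8, 13, 22, 26, 29] -> counters=[0,0,1,0,0,0,1,0,3,0,0,0,0,3,1,0,0,1,0,0,0,0,3,1,0,1,3,1,0,3,0,1,0,0,0,0,0,0,1,1,0,0]
Step 6: insert o at [8, 13, 22, 26, 29] -> counters=[0,0,1,0,0,0,1,0,4,0,0,0,0,4,1,0,0,1,0,0,0,0,4,1,0,1,4,1,0,4,0,1,0,0,0,0,0,0,1,1,0,0]
Step 7: insert er at [2, 14, 25, 31, 39] -> counters=[0,0,2,0,0,0,1,0,4,0,0,0,0,4,2,0,0,1,0,0,0,0,4,1,0,2,4,1,0,4,0,2,0,0,0,0,0,0,1,2,0,0]
Step 8: insert p at [6, 17, 23, 27, 38] -> counters=[0,0,2,0,0,0,2,0,4,0,0,0,0,4,2,0,0,2,0,0,0,0,4,2,0,2,4,2,0,4,0,2,0,0,0,0,0,0,2,2,0,0]
Step 9: delete p at [6, 17, 23, 27, 38] -> counters=[0,0,2,0,0,0,1,0,4,0,0,0,0,4,2,0,0,1,0,0,0,0,4,1,0,2,4,1,0,4,0,2,0,0,0,0,0,0,1,2,0,0]
Step 10: insert er at [2, 14, 25, 31, 39] -> counters=[0,0,3,0,0,0,1,0,4,0,0,0,0,4,3,0,0,1,0,0,0,0,4,1,0,3,4,1,0,4,0,3,0,0,0,0,0,0,1,3,0,0]
Final counters=[0,0,3,0,0,0,1,0,4,0,0,0,0,4,3,0,0,1,0,0,0,0,4,1,0,3,4,1,0,4,0,3,0,0,0,0,0,0,1,3,0,0] -> 15 nonzero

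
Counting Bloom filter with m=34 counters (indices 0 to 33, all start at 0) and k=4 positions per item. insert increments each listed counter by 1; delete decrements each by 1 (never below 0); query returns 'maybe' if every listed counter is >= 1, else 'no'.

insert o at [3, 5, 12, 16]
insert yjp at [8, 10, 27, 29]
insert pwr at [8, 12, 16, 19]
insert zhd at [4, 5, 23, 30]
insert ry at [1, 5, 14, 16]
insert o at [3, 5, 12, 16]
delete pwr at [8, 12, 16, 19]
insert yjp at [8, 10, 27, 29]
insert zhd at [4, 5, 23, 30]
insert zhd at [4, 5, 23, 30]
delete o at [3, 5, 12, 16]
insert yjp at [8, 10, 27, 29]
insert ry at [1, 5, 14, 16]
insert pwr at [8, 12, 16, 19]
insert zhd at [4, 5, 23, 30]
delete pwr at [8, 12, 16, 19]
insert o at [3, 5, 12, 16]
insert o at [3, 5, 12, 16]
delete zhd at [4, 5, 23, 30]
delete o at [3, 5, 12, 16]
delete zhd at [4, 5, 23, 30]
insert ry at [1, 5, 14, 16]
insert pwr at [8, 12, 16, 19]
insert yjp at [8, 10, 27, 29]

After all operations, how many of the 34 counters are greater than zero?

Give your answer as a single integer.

Step 1: insert o at [3, 5, 12, 16] -> counters=[0,0,0,1,0,1,0,0,0,0,0,0,1,0,0,0,1,0,0,0,0,0,0,0,0,0,0,0,0,0,0,0,0,0]
Step 2: insert yjp at [8, 10, 27, 29] -> counters=[0,0,0,1,0,1,0,0,1,0,1,0,1,0,0,0,1,0,0,0,0,0,0,0,0,0,0,1,0,1,0,0,0,0]
Step 3: insert pwr at [8, 12, 16, 19] -> counters=[0,0,0,1,0,1,0,0,2,0,1,0,2,0,0,0,2,0,0,1,0,0,0,0,0,0,0,1,0,1,0,0,0,0]
Step 4: insert zhd at [4, 5, 23, 30] -> counters=[0,0,0,1,1,2,0,0,2,0,1,0,2,0,0,0,2,0,0,1,0,0,0,1,0,0,0,1,0,1,1,0,0,0]
Step 5: insert ry at [1, 5, 14, 16] -> counters=[0,1,0,1,1,3,0,0,2,0,1,0,2,0,1,0,3,0,0,1,0,0,0,1,0,0,0,1,0,1,1,0,0,0]
Step 6: insert o at [3, 5, 12, 16] -> counters=[0,1,0,2,1,4,0,0,2,0,1,0,3,0,1,0,4,0,0,1,0,0,0,1,0,0,0,1,0,1,1,0,0,0]
Step 7: delete pwr at [8, 12, 16, 19] -> counters=[0,1,0,2,1,4,0,0,1,0,1,0,2,0,1,0,3,0,0,0,0,0,0,1,0,0,0,1,0,1,1,0,0,0]
Step 8: insert yjp at [8, 10, 27, 29] -> counters=[0,1,0,2,1,4,0,0,2,0,2,0,2,0,1,0,3,0,0,0,0,0,0,1,0,0,0,2,0,2,1,0,0,0]
Step 9: insert zhd at [4, 5, 23, 30] -> counters=[0,1,0,2,2,5,0,0,2,0,2,0,2,0,1,0,3,0,0,0,0,0,0,2,0,0,0,2,0,2,2,0,0,0]
Step 10: insert zhd at [4, 5, 23, 30] -> counters=[0,1,0,2,3,6,0,0,2,0,2,0,2,0,1,0,3,0,0,0,0,0,0,3,0,0,0,2,0,2,3,0,0,0]
Step 11: delete o at [3, 5, 12, 16] -> counters=[0,1,0,1,3,5,0,0,2,0,2,0,1,0,1,0,2,0,0,0,0,0,0,3,0,0,0,2,0,2,3,0,0,0]
Step 12: insert yjp at [8, 10, 27, 29] -> counters=[0,1,0,1,3,5,0,0,3,0,3,0,1,0,1,0,2,0,0,0,0,0,0,3,0,0,0,3,0,3,3,0,0,0]
Step 13: insert ry at [1, 5, 14, 16] -> counters=[0,2,0,1,3,6,0,0,3,0,3,0,1,0,2,0,3,0,0,0,0,0,0,3,0,0,0,3,0,3,3,0,0,0]
Step 14: insert pwr at [8, 12, 16, 19] -> counters=[0,2,0,1,3,6,0,0,4,0,3,0,2,0,2,0,4,0,0,1,0,0,0,3,0,0,0,3,0,3,3,0,0,0]
Step 15: insert zhd at [4, 5, 23, 30] -> counters=[0,2,0,1,4,7,0,0,4,0,3,0,2,0,2,0,4,0,0,1,0,0,0,4,0,0,0,3,0,3,4,0,0,0]
Step 16: delete pwr at [8, 12, 16, 19] -> counters=[0,2,0,1,4,7,0,0,3,0,3,0,1,0,2,0,3,0,0,0,0,0,0,4,0,0,0,3,0,3,4,0,0,0]
Step 17: insert o at [3, 5, 12, 16] -> counters=[0,2,0,2,4,8,0,0,3,0,3,0,2,0,2,0,4,0,0,0,0,0,0,4,0,0,0,3,0,3,4,0,0,0]
Step 18: insert o at [3, 5, 12, 16] -> counters=[0,2,0,3,4,9,0,0,3,0,3,0,3,0,2,0,5,0,0,0,0,0,0,4,0,0,0,3,0,3,4,0,0,0]
Step 19: delete zhd at [4, 5, 23, 30] -> counters=[0,2,0,3,3,8,0,0,3,0,3,0,3,0,2,0,5,0,0,0,0,0,0,3,0,0,0,3,0,3,3,0,0,0]
Step 20: delete o at [3, 5, 12, 16] -> counters=[0,2,0,2,3,7,0,0,3,0,3,0,2,0,2,0,4,0,0,0,0,0,0,3,0,0,0,3,0,3,3,0,0,0]
Step 21: delete zhd at [4, 5, 23, 30] -> counters=[0,2,0,2,2,6,0,0,3,0,3,0,2,0,2,0,4,0,0,0,0,0,0,2,0,0,0,3,0,3,2,0,0,0]
Step 22: insert ry at [1, 5, 14, 16] -> counters=[0,3,0,2,2,7,0,0,3,0,3,0,2,0,3,0,5,0,0,0,0,0,0,2,0,0,0,3,0,3,2,0,0,0]
Step 23: insert pwr at [8, 12, 16, 19] -> counters=[0,3,0,2,2,7,0,0,4,0,3,0,3,0,3,0,6,0,0,1,0,0,0,2,0,0,0,3,0,3,2,0,0,0]
Step 24: insert yjp at [8, 10, 27, 29] -> counters=[0,3,0,2,2,7,0,0,5,0,4,0,3,0,3,0,6,0,0,1,0,0,0,2,0,0,0,4,0,4,2,0,0,0]
Final counters=[0,3,0,2,2,7,0,0,5,0,4,0,3,0,3,0,6,0,0,1,0,0,0,2,0,0,0,4,0,4,2,0,0,0] -> 14 nonzero

Answer: 14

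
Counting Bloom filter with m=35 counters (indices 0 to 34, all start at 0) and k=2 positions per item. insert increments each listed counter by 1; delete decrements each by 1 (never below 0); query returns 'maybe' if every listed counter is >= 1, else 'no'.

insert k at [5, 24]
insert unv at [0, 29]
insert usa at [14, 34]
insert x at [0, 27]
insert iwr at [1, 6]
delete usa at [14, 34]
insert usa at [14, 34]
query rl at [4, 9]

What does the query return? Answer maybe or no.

Step 1: insert k at [5, 24] -> counters=[0,0,0,0,0,1,0,0,0,0,0,0,0,0,0,0,0,0,0,0,0,0,0,0,1,0,0,0,0,0,0,0,0,0,0]
Step 2: insert unv at [0, 29] -> counters=[1,0,0,0,0,1,0,0,0,0,0,0,0,0,0,0,0,0,0,0,0,0,0,0,1,0,0,0,0,1,0,0,0,0,0]
Step 3: insert usa at [14, 34] -> counters=[1,0,0,0,0,1,0,0,0,0,0,0,0,0,1,0,0,0,0,0,0,0,0,0,1,0,0,0,0,1,0,0,0,0,1]
Step 4: insert x at [0, 27] -> counters=[2,0,0,0,0,1,0,0,0,0,0,0,0,0,1,0,0,0,0,0,0,0,0,0,1,0,0,1,0,1,0,0,0,0,1]
Step 5: insert iwr at [1, 6] -> counters=[2,1,0,0,0,1,1,0,0,0,0,0,0,0,1,0,0,0,0,0,0,0,0,0,1,0,0,1,0,1,0,0,0,0,1]
Step 6: delete usa at [14, 34] -> counters=[2,1,0,0,0,1,1,0,0,0,0,0,0,0,0,0,0,0,0,0,0,0,0,0,1,0,0,1,0,1,0,0,0,0,0]
Step 7: insert usa at [14, 34] -> counters=[2,1,0,0,0,1,1,0,0,0,0,0,0,0,1,0,0,0,0,0,0,0,0,0,1,0,0,1,0,1,0,0,0,0,1]
Query rl: check counters[4]=0 counters[9]=0 -> no

Answer: no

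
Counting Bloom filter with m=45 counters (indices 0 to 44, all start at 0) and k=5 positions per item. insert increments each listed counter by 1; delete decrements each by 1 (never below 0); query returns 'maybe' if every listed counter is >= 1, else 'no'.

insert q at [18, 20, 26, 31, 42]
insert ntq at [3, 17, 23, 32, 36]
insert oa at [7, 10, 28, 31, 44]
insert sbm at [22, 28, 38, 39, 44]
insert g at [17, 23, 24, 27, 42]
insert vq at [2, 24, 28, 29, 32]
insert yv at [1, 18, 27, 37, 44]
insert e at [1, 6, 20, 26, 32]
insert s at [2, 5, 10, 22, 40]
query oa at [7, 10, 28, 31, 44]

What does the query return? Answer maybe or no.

Answer: maybe

Derivation:
Step 1: insert q at [18, 20, 26, 31, 42] -> counters=[0,0,0,0,0,0,0,0,0,0,0,0,0,0,0,0,0,0,1,0,1,0,0,0,0,0,1,0,0,0,0,1,0,0,0,0,0,0,0,0,0,0,1,0,0]
Step 2: insert ntq at [3, 17, 23, 32, 36] -> counters=[0,0,0,1,0,0,0,0,0,0,0,0,0,0,0,0,0,1,1,0,1,0,0,1,0,0,1,0,0,0,0,1,1,0,0,0,1,0,0,0,0,0,1,0,0]
Step 3: insert oa at [7, 10, 28, 31, 44] -> counters=[0,0,0,1,0,0,0,1,0,0,1,0,0,0,0,0,0,1,1,0,1,0,0,1,0,0,1,0,1,0,0,2,1,0,0,0,1,0,0,0,0,0,1,0,1]
Step 4: insert sbm at [22, 28, 38, 39, 44] -> counters=[0,0,0,1,0,0,0,1,0,0,1,0,0,0,0,0,0,1,1,0,1,0,1,1,0,0,1,0,2,0,0,2,1,0,0,0,1,0,1,1,0,0,1,0,2]
Step 5: insert g at [17, 23, 24, 27, 42] -> counters=[0,0,0,1,0,0,0,1,0,0,1,0,0,0,0,0,0,2,1,0,1,0,1,2,1,0,1,1,2,0,0,2,1,0,0,0,1,0,1,1,0,0,2,0,2]
Step 6: insert vq at [2, 24, 28, 29, 32] -> counters=[0,0,1,1,0,0,0,1,0,0,1,0,0,0,0,0,0,2,1,0,1,0,1,2,2,0,1,1,3,1,0,2,2,0,0,0,1,0,1,1,0,0,2,0,2]
Step 7: insert yv at [1, 18, 27, 37, 44] -> counters=[0,1,1,1,0,0,0,1,0,0,1,0,0,0,0,0,0,2,2,0,1,0,1,2,2,0,1,2,3,1,0,2,2,0,0,0,1,1,1,1,0,0,2,0,3]
Step 8: insert e at [1, 6, 20, 26, 32] -> counters=[0,2,1,1,0,0,1,1,0,0,1,0,0,0,0,0,0,2,2,0,2,0,1,2,2,0,2,2,3,1,0,2,3,0,0,0,1,1,1,1,0,0,2,0,3]
Step 9: insert s at [2, 5, 10, 22, 40] -> counters=[0,2,2,1,0,1,1,1,0,0,2,0,0,0,0,0,0,2,2,0,2,0,2,2,2,0,2,2,3,1,0,2,3,0,0,0,1,1,1,1,1,0,2,0,3]
Query oa: check counters[7]=1 counters[10]=2 counters[28]=3 counters[31]=2 counters[44]=3 -> maybe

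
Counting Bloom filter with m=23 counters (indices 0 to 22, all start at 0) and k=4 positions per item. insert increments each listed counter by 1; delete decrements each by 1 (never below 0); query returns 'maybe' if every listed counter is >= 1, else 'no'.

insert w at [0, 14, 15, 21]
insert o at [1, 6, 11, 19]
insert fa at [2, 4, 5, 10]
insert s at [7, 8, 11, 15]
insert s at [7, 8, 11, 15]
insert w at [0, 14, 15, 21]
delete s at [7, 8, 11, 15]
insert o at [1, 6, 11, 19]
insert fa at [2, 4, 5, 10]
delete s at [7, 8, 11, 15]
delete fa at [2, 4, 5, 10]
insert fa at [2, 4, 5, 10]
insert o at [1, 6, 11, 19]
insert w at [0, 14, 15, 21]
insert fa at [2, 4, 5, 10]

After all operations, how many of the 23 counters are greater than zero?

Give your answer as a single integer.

Step 1: insert w at [0, 14, 15, 21] -> counters=[1,0,0,0,0,0,0,0,0,0,0,0,0,0,1,1,0,0,0,0,0,1,0]
Step 2: insert o at [1, 6, 11, 19] -> counters=[1,1,0,0,0,0,1,0,0,0,0,1,0,0,1,1,0,0,0,1,0,1,0]
Step 3: insert fa at [2, 4, 5, 10] -> counters=[1,1,1,0,1,1,1,0,0,0,1,1,0,0,1,1,0,0,0,1,0,1,0]
Step 4: insert s at [7, 8, 11, 15] -> counters=[1,1,1,0,1,1,1,1,1,0,1,2,0,0,1,2,0,0,0,1,0,1,0]
Step 5: insert s at [7, 8, 11, 15] -> counters=[1,1,1,0,1,1,1,2,2,0,1,3,0,0,1,3,0,0,0,1,0,1,0]
Step 6: insert w at [0, 14, 15, 21] -> counters=[2,1,1,0,1,1,1,2,2,0,1,3,0,0,2,4,0,0,0,1,0,2,0]
Step 7: delete s at [7, 8, 11, 15] -> counters=[2,1,1,0,1,1,1,1,1,0,1,2,0,0,2,3,0,0,0,1,0,2,0]
Step 8: insert o at [1, 6, 11, 19] -> counters=[2,2,1,0,1,1,2,1,1,0,1,3,0,0,2,3,0,0,0,2,0,2,0]
Step 9: insert fa at [2, 4, 5, 10] -> counters=[2,2,2,0,2,2,2,1,1,0,2,3,0,0,2,3,0,0,0,2,0,2,0]
Step 10: delete s at [7, 8, 11, 15] -> counters=[2,2,2,0,2,2,2,0,0,0,2,2,0,0,2,2,0,0,0,2,0,2,0]
Step 11: delete fa at [2, 4, 5, 10] -> counters=[2,2,1,0,1,1,2,0,0,0,1,2,0,0,2,2,0,0,0,2,0,2,0]
Step 12: insert fa at [2, 4, 5, 10] -> counters=[2,2,2,0,2,2,2,0,0,0,2,2,0,0,2,2,0,0,0,2,0,2,0]
Step 13: insert o at [1, 6, 11, 19] -> counters=[2,3,2,0,2,2,3,0,0,0,2,3,0,0,2,2,0,0,0,3,0,2,0]
Step 14: insert w at [0, 14, 15, 21] -> counters=[3,3,2,0,2,2,3,0,0,0,2,3,0,0,3,3,0,0,0,3,0,3,0]
Step 15: insert fa at [2, 4, 5, 10] -> counters=[3,3,3,0,3,3,3,0,0,0,3,3,0,0,3,3,0,0,0,3,0,3,0]
Final counters=[3,3,3,0,3,3,3,0,0,0,3,3,0,0,3,3,0,0,0,3,0,3,0] -> 12 nonzero

Answer: 12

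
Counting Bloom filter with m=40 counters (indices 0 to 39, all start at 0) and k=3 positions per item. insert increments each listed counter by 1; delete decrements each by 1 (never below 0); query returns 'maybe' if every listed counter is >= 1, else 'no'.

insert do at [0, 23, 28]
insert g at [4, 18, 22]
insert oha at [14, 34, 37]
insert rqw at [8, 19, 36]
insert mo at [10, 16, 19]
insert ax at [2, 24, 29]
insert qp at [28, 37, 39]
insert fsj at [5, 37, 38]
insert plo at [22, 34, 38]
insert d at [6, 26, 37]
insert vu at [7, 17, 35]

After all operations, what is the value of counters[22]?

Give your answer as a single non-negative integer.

Answer: 2

Derivation:
Step 1: insert do at [0, 23, 28] -> counters=[1,0,0,0,0,0,0,0,0,0,0,0,0,0,0,0,0,0,0,0,0,0,0,1,0,0,0,0,1,0,0,0,0,0,0,0,0,0,0,0]
Step 2: insert g at [4, 18, 22] -> counters=[1,0,0,0,1,0,0,0,0,0,0,0,0,0,0,0,0,0,1,0,0,0,1,1,0,0,0,0,1,0,0,0,0,0,0,0,0,0,0,0]
Step 3: insert oha at [14, 34, 37] -> counters=[1,0,0,0,1,0,0,0,0,0,0,0,0,0,1,0,0,0,1,0,0,0,1,1,0,0,0,0,1,0,0,0,0,0,1,0,0,1,0,0]
Step 4: insert rqw at [8, 19, 36] -> counters=[1,0,0,0,1,0,0,0,1,0,0,0,0,0,1,0,0,0,1,1,0,0,1,1,0,0,0,0,1,0,0,0,0,0,1,0,1,1,0,0]
Step 5: insert mo at [10, 16, 19] -> counters=[1,0,0,0,1,0,0,0,1,0,1,0,0,0,1,0,1,0,1,2,0,0,1,1,0,0,0,0,1,0,0,0,0,0,1,0,1,1,0,0]
Step 6: insert ax at [2, 24, 29] -> counters=[1,0,1,0,1,0,0,0,1,0,1,0,0,0,1,0,1,0,1,2,0,0,1,1,1,0,0,0,1,1,0,0,0,0,1,0,1,1,0,0]
Step 7: insert qp at [28, 37, 39] -> counters=[1,0,1,0,1,0,0,0,1,0,1,0,0,0,1,0,1,0,1,2,0,0,1,1,1,0,0,0,2,1,0,0,0,0,1,0,1,2,0,1]
Step 8: insert fsj at [5, 37, 38] -> counters=[1,0,1,0,1,1,0,0,1,0,1,0,0,0,1,0,1,0,1,2,0,0,1,1,1,0,0,0,2,1,0,0,0,0,1,0,1,3,1,1]
Step 9: insert plo at [22, 34, 38] -> counters=[1,0,1,0,1,1,0,0,1,0,1,0,0,0,1,0,1,0,1,2,0,0,2,1,1,0,0,0,2,1,0,0,0,0,2,0,1,3,2,1]
Step 10: insert d at [6, 26, 37] -> counters=[1,0,1,0,1,1,1,0,1,0,1,0,0,0,1,0,1,0,1,2,0,0,2,1,1,0,1,0,2,1,0,0,0,0,2,0,1,4,2,1]
Step 11: insert vu at [7, 17, 35] -> counters=[1,0,1,0,1,1,1,1,1,0,1,0,0,0,1,0,1,1,1,2,0,0,2,1,1,0,1,0,2,1,0,0,0,0,2,1,1,4,2,1]
Final counters=[1,0,1,0,1,1,1,1,1,0,1,0,0,0,1,0,1,1,1,2,0,0,2,1,1,0,1,0,2,1,0,0,0,0,2,1,1,4,2,1] -> counters[22]=2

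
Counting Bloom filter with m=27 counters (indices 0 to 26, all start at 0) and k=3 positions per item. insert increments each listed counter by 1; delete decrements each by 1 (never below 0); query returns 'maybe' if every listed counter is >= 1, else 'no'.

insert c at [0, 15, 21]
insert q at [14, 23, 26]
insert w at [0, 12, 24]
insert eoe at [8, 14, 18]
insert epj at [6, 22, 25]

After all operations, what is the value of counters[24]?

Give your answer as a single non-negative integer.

Answer: 1

Derivation:
Step 1: insert c at [0, 15, 21] -> counters=[1,0,0,0,0,0,0,0,0,0,0,0,0,0,0,1,0,0,0,0,0,1,0,0,0,0,0]
Step 2: insert q at [14, 23, 26] -> counters=[1,0,0,0,0,0,0,0,0,0,0,0,0,0,1,1,0,0,0,0,0,1,0,1,0,0,1]
Step 3: insert w at [0, 12, 24] -> counters=[2,0,0,0,0,0,0,0,0,0,0,0,1,0,1,1,0,0,0,0,0,1,0,1,1,0,1]
Step 4: insert eoe at [8, 14, 18] -> counters=[2,0,0,0,0,0,0,0,1,0,0,0,1,0,2,1,0,0,1,0,0,1,0,1,1,0,1]
Step 5: insert epj at [6, 22, 25] -> counters=[2,0,0,0,0,0,1,0,1,0,0,0,1,0,2,1,0,0,1,0,0,1,1,1,1,1,1]
Final counters=[2,0,0,0,0,0,1,0,1,0,0,0,1,0,2,1,0,0,1,0,0,1,1,1,1,1,1] -> counters[24]=1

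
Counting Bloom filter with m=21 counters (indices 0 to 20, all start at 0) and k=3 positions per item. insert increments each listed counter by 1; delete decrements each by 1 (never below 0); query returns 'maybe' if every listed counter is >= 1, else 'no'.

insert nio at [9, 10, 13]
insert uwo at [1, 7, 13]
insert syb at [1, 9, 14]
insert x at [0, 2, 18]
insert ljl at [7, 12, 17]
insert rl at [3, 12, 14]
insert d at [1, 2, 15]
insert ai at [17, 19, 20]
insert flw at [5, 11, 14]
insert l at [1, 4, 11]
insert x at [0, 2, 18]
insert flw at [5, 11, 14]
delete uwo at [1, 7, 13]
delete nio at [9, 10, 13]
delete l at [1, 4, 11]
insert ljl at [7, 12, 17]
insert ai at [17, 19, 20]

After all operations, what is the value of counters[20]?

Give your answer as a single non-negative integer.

Answer: 2

Derivation:
Step 1: insert nio at [9, 10, 13] -> counters=[0,0,0,0,0,0,0,0,0,1,1,0,0,1,0,0,0,0,0,0,0]
Step 2: insert uwo at [1, 7, 13] -> counters=[0,1,0,0,0,0,0,1,0,1,1,0,0,2,0,0,0,0,0,0,0]
Step 3: insert syb at [1, 9, 14] -> counters=[0,2,0,0,0,0,0,1,0,2,1,0,0,2,1,0,0,0,0,0,0]
Step 4: insert x at [0, 2, 18] -> counters=[1,2,1,0,0,0,0,1,0,2,1,0,0,2,1,0,0,0,1,0,0]
Step 5: insert ljl at [7, 12, 17] -> counters=[1,2,1,0,0,0,0,2,0,2,1,0,1,2,1,0,0,1,1,0,0]
Step 6: insert rl at [3, 12, 14] -> counters=[1,2,1,1,0,0,0,2,0,2,1,0,2,2,2,0,0,1,1,0,0]
Step 7: insert d at [1, 2, 15] -> counters=[1,3,2,1,0,0,0,2,0,2,1,0,2,2,2,1,0,1,1,0,0]
Step 8: insert ai at [17, 19, 20] -> counters=[1,3,2,1,0,0,0,2,0,2,1,0,2,2,2,1,0,2,1,1,1]
Step 9: insert flw at [5, 11, 14] -> counters=[1,3,2,1,0,1,0,2,0,2,1,1,2,2,3,1,0,2,1,1,1]
Step 10: insert l at [1, 4, 11] -> counters=[1,4,2,1,1,1,0,2,0,2,1,2,2,2,3,1,0,2,1,1,1]
Step 11: insert x at [0, 2, 18] -> counters=[2,4,3,1,1,1,0,2,0,2,1,2,2,2,3,1,0,2,2,1,1]
Step 12: insert flw at [5, 11, 14] -> counters=[2,4,3,1,1,2,0,2,0,2,1,3,2,2,4,1,0,2,2,1,1]
Step 13: delete uwo at [1, 7, 13] -> counters=[2,3,3,1,1,2,0,1,0,2,1,3,2,1,4,1,0,2,2,1,1]
Step 14: delete nio at [9, 10, 13] -> counters=[2,3,3,1,1,2,0,1,0,1,0,3,2,0,4,1,0,2,2,1,1]
Step 15: delete l at [1, 4, 11] -> counters=[2,2,3,1,0,2,0,1,0,1,0,2,2,0,4,1,0,2,2,1,1]
Step 16: insert ljl at [7, 12, 17] -> counters=[2,2,3,1,0,2,0,2,0,1,0,2,3,0,4,1,0,3,2,1,1]
Step 17: insert ai at [17, 19, 20] -> counters=[2,2,3,1,0,2,0,2,0,1,0,2,3,0,4,1,0,4,2,2,2]
Final counters=[2,2,3,1,0,2,0,2,0,1,0,2,3,0,4,1,0,4,2,2,2] -> counters[20]=2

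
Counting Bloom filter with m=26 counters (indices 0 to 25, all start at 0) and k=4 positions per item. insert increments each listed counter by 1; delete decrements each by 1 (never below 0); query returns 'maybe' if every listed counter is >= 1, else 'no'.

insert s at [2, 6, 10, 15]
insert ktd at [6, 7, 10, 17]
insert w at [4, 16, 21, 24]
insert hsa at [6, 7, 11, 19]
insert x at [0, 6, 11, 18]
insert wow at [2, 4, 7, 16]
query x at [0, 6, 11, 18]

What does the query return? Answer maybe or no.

Answer: maybe

Derivation:
Step 1: insert s at [2, 6, 10, 15] -> counters=[0,0,1,0,0,0,1,0,0,0,1,0,0,0,0,1,0,0,0,0,0,0,0,0,0,0]
Step 2: insert ktd at [6, 7, 10, 17] -> counters=[0,0,1,0,0,0,2,1,0,0,2,0,0,0,0,1,0,1,0,0,0,0,0,0,0,0]
Step 3: insert w at [4, 16, 21, 24] -> counters=[0,0,1,0,1,0,2,1,0,0,2,0,0,0,0,1,1,1,0,0,0,1,0,0,1,0]
Step 4: insert hsa at [6, 7, 11, 19] -> counters=[0,0,1,0,1,0,3,2,0,0,2,1,0,0,0,1,1,1,0,1,0,1,0,0,1,0]
Step 5: insert x at [0, 6, 11, 18] -> counters=[1,0,1,0,1,0,4,2,0,0,2,2,0,0,0,1,1,1,1,1,0,1,0,0,1,0]
Step 6: insert wow at [2, 4, 7, 16] -> counters=[1,0,2,0,2,0,4,3,0,0,2,2,0,0,0,1,2,1,1,1,0,1,0,0,1,0]
Query x: check counters[0]=1 counters[6]=4 counters[11]=2 counters[18]=1 -> maybe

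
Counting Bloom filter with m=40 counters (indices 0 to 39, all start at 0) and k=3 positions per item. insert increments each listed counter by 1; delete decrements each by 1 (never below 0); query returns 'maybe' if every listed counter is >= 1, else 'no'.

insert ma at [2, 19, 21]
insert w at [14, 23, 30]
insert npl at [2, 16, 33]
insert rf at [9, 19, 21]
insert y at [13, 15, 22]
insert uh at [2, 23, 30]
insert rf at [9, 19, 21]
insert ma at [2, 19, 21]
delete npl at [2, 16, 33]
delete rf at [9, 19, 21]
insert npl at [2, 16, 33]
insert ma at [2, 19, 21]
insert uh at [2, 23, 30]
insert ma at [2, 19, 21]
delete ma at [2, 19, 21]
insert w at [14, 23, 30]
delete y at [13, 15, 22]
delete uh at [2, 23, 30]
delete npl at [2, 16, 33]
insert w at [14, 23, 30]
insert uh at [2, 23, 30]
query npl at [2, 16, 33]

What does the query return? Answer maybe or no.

Answer: no

Derivation:
Step 1: insert ma at [2, 19, 21] -> counters=[0,0,1,0,0,0,0,0,0,0,0,0,0,0,0,0,0,0,0,1,0,1,0,0,0,0,0,0,0,0,0,0,0,0,0,0,0,0,0,0]
Step 2: insert w at [14, 23, 30] -> counters=[0,0,1,0,0,0,0,0,0,0,0,0,0,0,1,0,0,0,0,1,0,1,0,1,0,0,0,0,0,0,1,0,0,0,0,0,0,0,0,0]
Step 3: insert npl at [2, 16, 33] -> counters=[0,0,2,0,0,0,0,0,0,0,0,0,0,0,1,0,1,0,0,1,0,1,0,1,0,0,0,0,0,0,1,0,0,1,0,0,0,0,0,0]
Step 4: insert rf at [9, 19, 21] -> counters=[0,0,2,0,0,0,0,0,0,1,0,0,0,0,1,0,1,0,0,2,0,2,0,1,0,0,0,0,0,0,1,0,0,1,0,0,0,0,0,0]
Step 5: insert y at [13, 15, 22] -> counters=[0,0,2,0,0,0,0,0,0,1,0,0,0,1,1,1,1,0,0,2,0,2,1,1,0,0,0,0,0,0,1,0,0,1,0,0,0,0,0,0]
Step 6: insert uh at [2, 23, 30] -> counters=[0,0,3,0,0,0,0,0,0,1,0,0,0,1,1,1,1,0,0,2,0,2,1,2,0,0,0,0,0,0,2,0,0,1,0,0,0,0,0,0]
Step 7: insert rf at [9, 19, 21] -> counters=[0,0,3,0,0,0,0,0,0,2,0,0,0,1,1,1,1,0,0,3,0,3,1,2,0,0,0,0,0,0,2,0,0,1,0,0,0,0,0,0]
Step 8: insert ma at [2, 19, 21] -> counters=[0,0,4,0,0,0,0,0,0,2,0,0,0,1,1,1,1,0,0,4,0,4,1,2,0,0,0,0,0,0,2,0,0,1,0,0,0,0,0,0]
Step 9: delete npl at [2, 16, 33] -> counters=[0,0,3,0,0,0,0,0,0,2,0,0,0,1,1,1,0,0,0,4,0,4,1,2,0,0,0,0,0,0,2,0,0,0,0,0,0,0,0,0]
Step 10: delete rf at [9, 19, 21] -> counters=[0,0,3,0,0,0,0,0,0,1,0,0,0,1,1,1,0,0,0,3,0,3,1,2,0,0,0,0,0,0,2,0,0,0,0,0,0,0,0,0]
Step 11: insert npl at [2, 16, 33] -> counters=[0,0,4,0,0,0,0,0,0,1,0,0,0,1,1,1,1,0,0,3,0,3,1,2,0,0,0,0,0,0,2,0,0,1,0,0,0,0,0,0]
Step 12: insert ma at [2, 19, 21] -> counters=[0,0,5,0,0,0,0,0,0,1,0,0,0,1,1,1,1,0,0,4,0,4,1,2,0,0,0,0,0,0,2,0,0,1,0,0,0,0,0,0]
Step 13: insert uh at [2, 23, 30] -> counters=[0,0,6,0,0,0,0,0,0,1,0,0,0,1,1,1,1,0,0,4,0,4,1,3,0,0,0,0,0,0,3,0,0,1,0,0,0,0,0,0]
Step 14: insert ma at [2, 19, 21] -> counters=[0,0,7,0,0,0,0,0,0,1,0,0,0,1,1,1,1,0,0,5,0,5,1,3,0,0,0,0,0,0,3,0,0,1,0,0,0,0,0,0]
Step 15: delete ma at [2, 19, 21] -> counters=[0,0,6,0,0,0,0,0,0,1,0,0,0,1,1,1,1,0,0,4,0,4,1,3,0,0,0,0,0,0,3,0,0,1,0,0,0,0,0,0]
Step 16: insert w at [14, 23, 30] -> counters=[0,0,6,0,0,0,0,0,0,1,0,0,0,1,2,1,1,0,0,4,0,4,1,4,0,0,0,0,0,0,4,0,0,1,0,0,0,0,0,0]
Step 17: delete y at [13, 15, 22] -> counters=[0,0,6,0,0,0,0,0,0,1,0,0,0,0,2,0,1,0,0,4,0,4,0,4,0,0,0,0,0,0,4,0,0,1,0,0,0,0,0,0]
Step 18: delete uh at [2, 23, 30] -> counters=[0,0,5,0,0,0,0,0,0,1,0,0,0,0,2,0,1,0,0,4,0,4,0,3,0,0,0,0,0,0,3,0,0,1,0,0,0,0,0,0]
Step 19: delete npl at [2, 16, 33] -> counters=[0,0,4,0,0,0,0,0,0,1,0,0,0,0,2,0,0,0,0,4,0,4,0,3,0,0,0,0,0,0,3,0,0,0,0,0,0,0,0,0]
Step 20: insert w at [14, 23, 30] -> counters=[0,0,4,0,0,0,0,0,0,1,0,0,0,0,3,0,0,0,0,4,0,4,0,4,0,0,0,0,0,0,4,0,0,0,0,0,0,0,0,0]
Step 21: insert uh at [2, 23, 30] -> counters=[0,0,5,0,0,0,0,0,0,1,0,0,0,0,3,0,0,0,0,4,0,4,0,5,0,0,0,0,0,0,5,0,0,0,0,0,0,0,0,0]
Query npl: check counters[2]=5 counters[16]=0 counters[33]=0 -> no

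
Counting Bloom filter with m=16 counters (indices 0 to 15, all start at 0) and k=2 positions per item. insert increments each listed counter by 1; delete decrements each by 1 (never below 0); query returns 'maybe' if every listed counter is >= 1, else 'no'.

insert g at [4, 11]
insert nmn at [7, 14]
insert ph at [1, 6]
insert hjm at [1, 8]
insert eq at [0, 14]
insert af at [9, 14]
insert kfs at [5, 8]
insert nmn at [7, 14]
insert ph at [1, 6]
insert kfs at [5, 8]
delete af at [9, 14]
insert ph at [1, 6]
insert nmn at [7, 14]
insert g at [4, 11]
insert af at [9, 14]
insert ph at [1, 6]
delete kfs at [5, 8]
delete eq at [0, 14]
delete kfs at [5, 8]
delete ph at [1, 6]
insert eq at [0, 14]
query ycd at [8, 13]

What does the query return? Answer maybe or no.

Answer: no

Derivation:
Step 1: insert g at [4, 11] -> counters=[0,0,0,0,1,0,0,0,0,0,0,1,0,0,0,0]
Step 2: insert nmn at [7, 14] -> counters=[0,0,0,0,1,0,0,1,0,0,0,1,0,0,1,0]
Step 3: insert ph at [1, 6] -> counters=[0,1,0,0,1,0,1,1,0,0,0,1,0,0,1,0]
Step 4: insert hjm at [1, 8] -> counters=[0,2,0,0,1,0,1,1,1,0,0,1,0,0,1,0]
Step 5: insert eq at [0, 14] -> counters=[1,2,0,0,1,0,1,1,1,0,0,1,0,0,2,0]
Step 6: insert af at [9, 14] -> counters=[1,2,0,0,1,0,1,1,1,1,0,1,0,0,3,0]
Step 7: insert kfs at [5, 8] -> counters=[1,2,0,0,1,1,1,1,2,1,0,1,0,0,3,0]
Step 8: insert nmn at [7, 14] -> counters=[1,2,0,0,1,1,1,2,2,1,0,1,0,0,4,0]
Step 9: insert ph at [1, 6] -> counters=[1,3,0,0,1,1,2,2,2,1,0,1,0,0,4,0]
Step 10: insert kfs at [5, 8] -> counters=[1,3,0,0,1,2,2,2,3,1,0,1,0,0,4,0]
Step 11: delete af at [9, 14] -> counters=[1,3,0,0,1,2,2,2,3,0,0,1,0,0,3,0]
Step 12: insert ph at [1, 6] -> counters=[1,4,0,0,1,2,3,2,3,0,0,1,0,0,3,0]
Step 13: insert nmn at [7, 14] -> counters=[1,4,0,0,1,2,3,3,3,0,0,1,0,0,4,0]
Step 14: insert g at [4, 11] -> counters=[1,4,0,0,2,2,3,3,3,0,0,2,0,0,4,0]
Step 15: insert af at [9, 14] -> counters=[1,4,0,0,2,2,3,3,3,1,0,2,0,0,5,0]
Step 16: insert ph at [1, 6] -> counters=[1,5,0,0,2,2,4,3,3,1,0,2,0,0,5,0]
Step 17: delete kfs at [5, 8] -> counters=[1,5,0,0,2,1,4,3,2,1,0,2,0,0,5,0]
Step 18: delete eq at [0, 14] -> counters=[0,5,0,0,2,1,4,3,2,1,0,2,0,0,4,0]
Step 19: delete kfs at [5, 8] -> counters=[0,5,0,0,2,0,4,3,1,1,0,2,0,0,4,0]
Step 20: delete ph at [1, 6] -> counters=[0,4,0,0,2,0,3,3,1,1,0,2,0,0,4,0]
Step 21: insert eq at [0, 14] -> counters=[1,4,0,0,2,0,3,3,1,1,0,2,0,0,5,0]
Query ycd: check counters[8]=1 counters[13]=0 -> no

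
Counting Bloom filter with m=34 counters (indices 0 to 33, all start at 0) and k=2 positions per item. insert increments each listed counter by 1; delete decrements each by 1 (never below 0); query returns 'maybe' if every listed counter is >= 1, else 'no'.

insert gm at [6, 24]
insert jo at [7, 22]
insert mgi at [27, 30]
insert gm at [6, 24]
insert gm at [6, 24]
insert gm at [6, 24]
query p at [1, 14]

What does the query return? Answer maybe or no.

Step 1: insert gm at [6, 24] -> counters=[0,0,0,0,0,0,1,0,0,0,0,0,0,0,0,0,0,0,0,0,0,0,0,0,1,0,0,0,0,0,0,0,0,0]
Step 2: insert jo at [7, 22] -> counters=[0,0,0,0,0,0,1,1,0,0,0,0,0,0,0,0,0,0,0,0,0,0,1,0,1,0,0,0,0,0,0,0,0,0]
Step 3: insert mgi at [27, 30] -> counters=[0,0,0,0,0,0,1,1,0,0,0,0,0,0,0,0,0,0,0,0,0,0,1,0,1,0,0,1,0,0,1,0,0,0]
Step 4: insert gm at [6, 24] -> counters=[0,0,0,0,0,0,2,1,0,0,0,0,0,0,0,0,0,0,0,0,0,0,1,0,2,0,0,1,0,0,1,0,0,0]
Step 5: insert gm at [6, 24] -> counters=[0,0,0,0,0,0,3,1,0,0,0,0,0,0,0,0,0,0,0,0,0,0,1,0,3,0,0,1,0,0,1,0,0,0]
Step 6: insert gm at [6, 24] -> counters=[0,0,0,0,0,0,4,1,0,0,0,0,0,0,0,0,0,0,0,0,0,0,1,0,4,0,0,1,0,0,1,0,0,0]
Query p: check counters[1]=0 counters[14]=0 -> no

Answer: no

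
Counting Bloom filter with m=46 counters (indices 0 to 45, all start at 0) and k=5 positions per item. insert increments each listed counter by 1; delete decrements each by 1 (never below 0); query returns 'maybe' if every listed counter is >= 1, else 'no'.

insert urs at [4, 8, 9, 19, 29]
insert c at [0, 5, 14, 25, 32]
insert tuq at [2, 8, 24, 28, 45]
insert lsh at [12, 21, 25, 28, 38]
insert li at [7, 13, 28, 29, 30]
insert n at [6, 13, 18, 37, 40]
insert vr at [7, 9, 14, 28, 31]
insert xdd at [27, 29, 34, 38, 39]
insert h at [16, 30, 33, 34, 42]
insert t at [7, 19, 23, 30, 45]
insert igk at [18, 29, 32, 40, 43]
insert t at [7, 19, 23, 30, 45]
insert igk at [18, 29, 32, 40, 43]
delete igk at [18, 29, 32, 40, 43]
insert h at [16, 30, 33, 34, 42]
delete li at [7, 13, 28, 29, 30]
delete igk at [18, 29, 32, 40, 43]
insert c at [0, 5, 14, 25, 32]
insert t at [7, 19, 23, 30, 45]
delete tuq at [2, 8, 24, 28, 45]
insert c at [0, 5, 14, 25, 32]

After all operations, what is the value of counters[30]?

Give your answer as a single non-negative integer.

Step 1: insert urs at [4, 8, 9, 19, 29] -> counters=[0,0,0,0,1,0,0,0,1,1,0,0,0,0,0,0,0,0,0,1,0,0,0,0,0,0,0,0,0,1,0,0,0,0,0,0,0,0,0,0,0,0,0,0,0,0]
Step 2: insert c at [0, 5, 14, 25, 32] -> counters=[1,0,0,0,1,1,0,0,1,1,0,0,0,0,1,0,0,0,0,1,0,0,0,0,0,1,0,0,0,1,0,0,1,0,0,0,0,0,0,0,0,0,0,0,0,0]
Step 3: insert tuq at [2, 8, 24, 28, 45] -> counters=[1,0,1,0,1,1,0,0,2,1,0,0,0,0,1,0,0,0,0,1,0,0,0,0,1,1,0,0,1,1,0,0,1,0,0,0,0,0,0,0,0,0,0,0,0,1]
Step 4: insert lsh at [12, 21, 25, 28, 38] -> counters=[1,0,1,0,1,1,0,0,2,1,0,0,1,0,1,0,0,0,0,1,0,1,0,0,1,2,0,0,2,1,0,0,1,0,0,0,0,0,1,0,0,0,0,0,0,1]
Step 5: insert li at [7, 13, 28, 29, 30] -> counters=[1,0,1,0,1,1,0,1,2,1,0,0,1,1,1,0,0,0,0,1,0,1,0,0,1,2,0,0,3,2,1,0,1,0,0,0,0,0,1,0,0,0,0,0,0,1]
Step 6: insert n at [6, 13, 18, 37, 40] -> counters=[1,0,1,0,1,1,1,1,2,1,0,0,1,2,1,0,0,0,1,1,0,1,0,0,1,2,0,0,3,2,1,0,1,0,0,0,0,1,1,0,1,0,0,0,0,1]
Step 7: insert vr at [7, 9, 14, 28, 31] -> counters=[1,0,1,0,1,1,1,2,2,2,0,0,1,2,2,0,0,0,1,1,0,1,0,0,1,2,0,0,4,2,1,1,1,0,0,0,0,1,1,0,1,0,0,0,0,1]
Step 8: insert xdd at [27, 29, 34, 38, 39] -> counters=[1,0,1,0,1,1,1,2,2,2,0,0,1,2,2,0,0,0,1,1,0,1,0,0,1,2,0,1,4,3,1,1,1,0,1,0,0,1,2,1,1,0,0,0,0,1]
Step 9: insert h at [16, 30, 33, 34, 42] -> counters=[1,0,1,0,1,1,1,2,2,2,0,0,1,2,2,0,1,0,1,1,0,1,0,0,1,2,0,1,4,3,2,1,1,1,2,0,0,1,2,1,1,0,1,0,0,1]
Step 10: insert t at [7, 19, 23, 30, 45] -> counters=[1,0,1,0,1,1,1,3,2,2,0,0,1,2,2,0,1,0,1,2,0,1,0,1,1,2,0,1,4,3,3,1,1,1,2,0,0,1,2,1,1,0,1,0,0,2]
Step 11: insert igk at [18, 29, 32, 40, 43] -> counters=[1,0,1,0,1,1,1,3,2,2,0,0,1,2,2,0,1,0,2,2,0,1,0,1,1,2,0,1,4,4,3,1,2,1,2,0,0,1,2,1,2,0,1,1,0,2]
Step 12: insert t at [7, 19, 23, 30, 45] -> counters=[1,0,1,0,1,1,1,4,2,2,0,0,1,2,2,0,1,0,2,3,0,1,0,2,1,2,0,1,4,4,4,1,2,1,2,0,0,1,2,1,2,0,1,1,0,3]
Step 13: insert igk at [18, 29, 32, 40, 43] -> counters=[1,0,1,0,1,1,1,4,2,2,0,0,1,2,2,0,1,0,3,3,0,1,0,2,1,2,0,1,4,5,4,1,3,1,2,0,0,1,2,1,3,0,1,2,0,3]
Step 14: delete igk at [18, 29, 32, 40, 43] -> counters=[1,0,1,0,1,1,1,4,2,2,0,0,1,2,2,0,1,0,2,3,0,1,0,2,1,2,0,1,4,4,4,1,2,1,2,0,0,1,2,1,2,0,1,1,0,3]
Step 15: insert h at [16, 30, 33, 34, 42] -> counters=[1,0,1,0,1,1,1,4,2,2,0,0,1,2,2,0,2,0,2,3,0,1,0,2,1,2,0,1,4,4,5,1,2,2,3,0,0,1,2,1,2,0,2,1,0,3]
Step 16: delete li at [7, 13, 28, 29, 30] -> counters=[1,0,1,0,1,1,1,3,2,2,0,0,1,1,2,0,2,0,2,3,0,1,0,2,1,2,0,1,3,3,4,1,2,2,3,0,0,1,2,1,2,0,2,1,0,3]
Step 17: delete igk at [18, 29, 32, 40, 43] -> counters=[1,0,1,0,1,1,1,3,2,2,0,0,1,1,2,0,2,0,1,3,0,1,0,2,1,2,0,1,3,2,4,1,1,2,3,0,0,1,2,1,1,0,2,0,0,3]
Step 18: insert c at [0, 5, 14, 25, 32] -> counters=[2,0,1,0,1,2,1,3,2,2,0,0,1,1,3,0,2,0,1,3,0,1,0,2,1,3,0,1,3,2,4,1,2,2,3,0,0,1,2,1,1,0,2,0,0,3]
Step 19: insert t at [7, 19, 23, 30, 45] -> counters=[2,0,1,0,1,2,1,4,2,2,0,0,1,1,3,0,2,0,1,4,0,1,0,3,1,3,0,1,3,2,5,1,2,2,3,0,0,1,2,1,1,0,2,0,0,4]
Step 20: delete tuq at [2, 8, 24, 28, 45] -> counters=[2,0,0,0,1,2,1,4,1,2,0,0,1,1,3,0,2,0,1,4,0,1,0,3,0,3,0,1,2,2,5,1,2,2,3,0,0,1,2,1,1,0,2,0,0,3]
Step 21: insert c at [0, 5, 14, 25, 32] -> counters=[3,0,0,0,1,3,1,4,1,2,0,0,1,1,4,0,2,0,1,4,0,1,0,3,0,4,0,1,2,2,5,1,3,2,3,0,0,1,2,1,1,0,2,0,0,3]
Final counters=[3,0,0,0,1,3,1,4,1,2,0,0,1,1,4,0,2,0,1,4,0,1,0,3,0,4,0,1,2,2,5,1,3,2,3,0,0,1,2,1,1,0,2,0,0,3] -> counters[30]=5

Answer: 5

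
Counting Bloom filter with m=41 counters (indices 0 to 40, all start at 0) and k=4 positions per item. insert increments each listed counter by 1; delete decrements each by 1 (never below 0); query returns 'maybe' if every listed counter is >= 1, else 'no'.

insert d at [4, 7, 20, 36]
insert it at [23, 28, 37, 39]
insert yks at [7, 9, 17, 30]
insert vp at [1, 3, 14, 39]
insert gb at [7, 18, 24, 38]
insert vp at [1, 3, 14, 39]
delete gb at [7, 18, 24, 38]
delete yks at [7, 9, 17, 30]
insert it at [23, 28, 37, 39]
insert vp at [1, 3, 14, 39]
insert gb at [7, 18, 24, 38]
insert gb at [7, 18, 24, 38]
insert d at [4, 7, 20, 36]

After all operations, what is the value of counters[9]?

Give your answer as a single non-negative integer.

Answer: 0

Derivation:
Step 1: insert d at [4, 7, 20, 36] -> counters=[0,0,0,0,1,0,0,1,0,0,0,0,0,0,0,0,0,0,0,0,1,0,0,0,0,0,0,0,0,0,0,0,0,0,0,0,1,0,0,0,0]
Step 2: insert it at [23, 28, 37, 39] -> counters=[0,0,0,0,1,0,0,1,0,0,0,0,0,0,0,0,0,0,0,0,1,0,0,1,0,0,0,0,1,0,0,0,0,0,0,0,1,1,0,1,0]
Step 3: insert yks at [7, 9, 17, 30] -> counters=[0,0,0,0,1,0,0,2,0,1,0,0,0,0,0,0,0,1,0,0,1,0,0,1,0,0,0,0,1,0,1,0,0,0,0,0,1,1,0,1,0]
Step 4: insert vp at [1, 3, 14, 39] -> counters=[0,1,0,1,1,0,0,2,0,1,0,0,0,0,1,0,0,1,0,0,1,0,0,1,0,0,0,0,1,0,1,0,0,0,0,0,1,1,0,2,0]
Step 5: insert gb at [7, 18, 24, 38] -> counters=[0,1,0,1,1,0,0,3,0,1,0,0,0,0,1,0,0,1,1,0,1,0,0,1,1,0,0,0,1,0,1,0,0,0,0,0,1,1,1,2,0]
Step 6: insert vp at [1, 3, 14, 39] -> counters=[0,2,0,2,1,0,0,3,0,1,0,0,0,0,2,0,0,1,1,0,1,0,0,1,1,0,0,0,1,0,1,0,0,0,0,0,1,1,1,3,0]
Step 7: delete gb at [7, 18, 24, 38] -> counters=[0,2,0,2,1,0,0,2,0,1,0,0,0,0,2,0,0,1,0,0,1,0,0,1,0,0,0,0,1,0,1,0,0,0,0,0,1,1,0,3,0]
Step 8: delete yks at [7, 9, 17, 30] -> counters=[0,2,0,2,1,0,0,1,0,0,0,0,0,0,2,0,0,0,0,0,1,0,0,1,0,0,0,0,1,0,0,0,0,0,0,0,1,1,0,3,0]
Step 9: insert it at [23, 28, 37, 39] -> counters=[0,2,0,2,1,0,0,1,0,0,0,0,0,0,2,0,0,0,0,0,1,0,0,2,0,0,0,0,2,0,0,0,0,0,0,0,1,2,0,4,0]
Step 10: insert vp at [1, 3, 14, 39] -> counters=[0,3,0,3,1,0,0,1,0,0,0,0,0,0,3,0,0,0,0,0,1,0,0,2,0,0,0,0,2,0,0,0,0,0,0,0,1,2,0,5,0]
Step 11: insert gb at [7, 18, 24, 38] -> counters=[0,3,0,3,1,0,0,2,0,0,0,0,0,0,3,0,0,0,1,0,1,0,0,2,1,0,0,0,2,0,0,0,0,0,0,0,1,2,1,5,0]
Step 12: insert gb at [7, 18, 24, 38] -> counters=[0,3,0,3,1,0,0,3,0,0,0,0,0,0,3,0,0,0,2,0,1,0,0,2,2,0,0,0,2,0,0,0,0,0,0,0,1,2,2,5,0]
Step 13: insert d at [4, 7, 20, 36] -> counters=[0,3,0,3,2,0,0,4,0,0,0,0,0,0,3,0,0,0,2,0,2,0,0,2,2,0,0,0,2,0,0,0,0,0,0,0,2,2,2,5,0]
Final counters=[0,3,0,3,2,0,0,4,0,0,0,0,0,0,3,0,0,0,2,0,2,0,0,2,2,0,0,0,2,0,0,0,0,0,0,0,2,2,2,5,0] -> counters[9]=0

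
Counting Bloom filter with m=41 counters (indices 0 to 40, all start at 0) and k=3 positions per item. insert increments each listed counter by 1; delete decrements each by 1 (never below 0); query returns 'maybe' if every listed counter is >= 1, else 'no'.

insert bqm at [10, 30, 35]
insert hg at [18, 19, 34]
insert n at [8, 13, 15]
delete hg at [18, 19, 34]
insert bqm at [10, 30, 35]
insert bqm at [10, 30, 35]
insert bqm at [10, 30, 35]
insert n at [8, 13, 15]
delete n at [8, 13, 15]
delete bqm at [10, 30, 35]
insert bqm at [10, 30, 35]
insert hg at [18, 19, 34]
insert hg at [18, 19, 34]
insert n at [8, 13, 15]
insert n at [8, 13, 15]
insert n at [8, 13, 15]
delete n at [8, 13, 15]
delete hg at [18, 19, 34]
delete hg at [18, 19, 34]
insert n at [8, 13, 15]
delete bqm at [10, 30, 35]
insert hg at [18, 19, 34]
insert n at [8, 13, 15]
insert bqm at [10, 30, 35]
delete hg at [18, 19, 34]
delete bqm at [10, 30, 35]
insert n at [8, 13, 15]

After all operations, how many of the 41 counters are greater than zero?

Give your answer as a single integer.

Answer: 6

Derivation:
Step 1: insert bqm at [10, 30, 35] -> counters=[0,0,0,0,0,0,0,0,0,0,1,0,0,0,0,0,0,0,0,0,0,0,0,0,0,0,0,0,0,0,1,0,0,0,0,1,0,0,0,0,0]
Step 2: insert hg at [18, 19, 34] -> counters=[0,0,0,0,0,0,0,0,0,0,1,0,0,0,0,0,0,0,1,1,0,0,0,0,0,0,0,0,0,0,1,0,0,0,1,1,0,0,0,0,0]
Step 3: insert n at [8, 13, 15] -> counters=[0,0,0,0,0,0,0,0,1,0,1,0,0,1,0,1,0,0,1,1,0,0,0,0,0,0,0,0,0,0,1,0,0,0,1,1,0,0,0,0,0]
Step 4: delete hg at [18, 19, 34] -> counters=[0,0,0,0,0,0,0,0,1,0,1,0,0,1,0,1,0,0,0,0,0,0,0,0,0,0,0,0,0,0,1,0,0,0,0,1,0,0,0,0,0]
Step 5: insert bqm at [10, 30, 35] -> counters=[0,0,0,0,0,0,0,0,1,0,2,0,0,1,0,1,0,0,0,0,0,0,0,0,0,0,0,0,0,0,2,0,0,0,0,2,0,0,0,0,0]
Step 6: insert bqm at [10, 30, 35] -> counters=[0,0,0,0,0,0,0,0,1,0,3,0,0,1,0,1,0,0,0,0,0,0,0,0,0,0,0,0,0,0,3,0,0,0,0,3,0,0,0,0,0]
Step 7: insert bqm at [10, 30, 35] -> counters=[0,0,0,0,0,0,0,0,1,0,4,0,0,1,0,1,0,0,0,0,0,0,0,0,0,0,0,0,0,0,4,0,0,0,0,4,0,0,0,0,0]
Step 8: insert n at [8, 13, 15] -> counters=[0,0,0,0,0,0,0,0,2,0,4,0,0,2,0,2,0,0,0,0,0,0,0,0,0,0,0,0,0,0,4,0,0,0,0,4,0,0,0,0,0]
Step 9: delete n at [8, 13, 15] -> counters=[0,0,0,0,0,0,0,0,1,0,4,0,0,1,0,1,0,0,0,0,0,0,0,0,0,0,0,0,0,0,4,0,0,0,0,4,0,0,0,0,0]
Step 10: delete bqm at [10, 30, 35] -> counters=[0,0,0,0,0,0,0,0,1,0,3,0,0,1,0,1,0,0,0,0,0,0,0,0,0,0,0,0,0,0,3,0,0,0,0,3,0,0,0,0,0]
Step 11: insert bqm at [10, 30, 35] -> counters=[0,0,0,0,0,0,0,0,1,0,4,0,0,1,0,1,0,0,0,0,0,0,0,0,0,0,0,0,0,0,4,0,0,0,0,4,0,0,0,0,0]
Step 12: insert hg at [18, 19, 34] -> counters=[0,0,0,0,0,0,0,0,1,0,4,0,0,1,0,1,0,0,1,1,0,0,0,0,0,0,0,0,0,0,4,0,0,0,1,4,0,0,0,0,0]
Step 13: insert hg at [18, 19, 34] -> counters=[0,0,0,0,0,0,0,0,1,0,4,0,0,1,0,1,0,0,2,2,0,0,0,0,0,0,0,0,0,0,4,0,0,0,2,4,0,0,0,0,0]
Step 14: insert n at [8, 13, 15] -> counters=[0,0,0,0,0,0,0,0,2,0,4,0,0,2,0,2,0,0,2,2,0,0,0,0,0,0,0,0,0,0,4,0,0,0,2,4,0,0,0,0,0]
Step 15: insert n at [8, 13, 15] -> counters=[0,0,0,0,0,0,0,0,3,0,4,0,0,3,0,3,0,0,2,2,0,0,0,0,0,0,0,0,0,0,4,0,0,0,2,4,0,0,0,0,0]
Step 16: insert n at [8, 13, 15] -> counters=[0,0,0,0,0,0,0,0,4,0,4,0,0,4,0,4,0,0,2,2,0,0,0,0,0,0,0,0,0,0,4,0,0,0,2,4,0,0,0,0,0]
Step 17: delete n at [8, 13, 15] -> counters=[0,0,0,0,0,0,0,0,3,0,4,0,0,3,0,3,0,0,2,2,0,0,0,0,0,0,0,0,0,0,4,0,0,0,2,4,0,0,0,0,0]
Step 18: delete hg at [18, 19, 34] -> counters=[0,0,0,0,0,0,0,0,3,0,4,0,0,3,0,3,0,0,1,1,0,0,0,0,0,0,0,0,0,0,4,0,0,0,1,4,0,0,0,0,0]
Step 19: delete hg at [18, 19, 34] -> counters=[0,0,0,0,0,0,0,0,3,0,4,0,0,3,0,3,0,0,0,0,0,0,0,0,0,0,0,0,0,0,4,0,0,0,0,4,0,0,0,0,0]
Step 20: insert n at [8, 13, 15] -> counters=[0,0,0,0,0,0,0,0,4,0,4,0,0,4,0,4,0,0,0,0,0,0,0,0,0,0,0,0,0,0,4,0,0,0,0,4,0,0,0,0,0]
Step 21: delete bqm at [10, 30, 35] -> counters=[0,0,0,0,0,0,0,0,4,0,3,0,0,4,0,4,0,0,0,0,0,0,0,0,0,0,0,0,0,0,3,0,0,0,0,3,0,0,0,0,0]
Step 22: insert hg at [18, 19, 34] -> counters=[0,0,0,0,0,0,0,0,4,0,3,0,0,4,0,4,0,0,1,1,0,0,0,0,0,0,0,0,0,0,3,0,0,0,1,3,0,0,0,0,0]
Step 23: insert n at [8, 13, 15] -> counters=[0,0,0,0,0,0,0,0,5,0,3,0,0,5,0,5,0,0,1,1,0,0,0,0,0,0,0,0,0,0,3,0,0,0,1,3,0,0,0,0,0]
Step 24: insert bqm at [10, 30, 35] -> counters=[0,0,0,0,0,0,0,0,5,0,4,0,0,5,0,5,0,0,1,1,0,0,0,0,0,0,0,0,0,0,4,0,0,0,1,4,0,0,0,0,0]
Step 25: delete hg at [18, 19, 34] -> counters=[0,0,0,0,0,0,0,0,5,0,4,0,0,5,0,5,0,0,0,0,0,0,0,0,0,0,0,0,0,0,4,0,0,0,0,4,0,0,0,0,0]
Step 26: delete bqm at [10, 30, 35] -> counters=[0,0,0,0,0,0,0,0,5,0,3,0,0,5,0,5,0,0,0,0,0,0,0,0,0,0,0,0,0,0,3,0,0,0,0,3,0,0,0,0,0]
Step 27: insert n at [8, 13, 15] -> counters=[0,0,0,0,0,0,0,0,6,0,3,0,0,6,0,6,0,0,0,0,0,0,0,0,0,0,0,0,0,0,3,0,0,0,0,3,0,0,0,0,0]
Final counters=[0,0,0,0,0,0,0,0,6,0,3,0,0,6,0,6,0,0,0,0,0,0,0,0,0,0,0,0,0,0,3,0,0,0,0,3,0,0,0,0,0] -> 6 nonzero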